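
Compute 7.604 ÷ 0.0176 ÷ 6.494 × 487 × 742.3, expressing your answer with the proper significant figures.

7.604 ÷ 0.0176 ÷ 6.494 × 487 × 742.3 = 24050581.3093…
Multiplication/division keeps the fewest significant figures: 7.604 → 4 s.f., 0.0176 → 3 s.f., 6.494 → 4 s.f., 487 → 3 s.f., 742.3 → 4 s.f.; limit is 3.
Rounded to 3 significant figures: 2.41 × 10⁷.

2.41 × 10⁷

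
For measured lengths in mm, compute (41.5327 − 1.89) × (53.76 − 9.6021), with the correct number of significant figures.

1751 mm²

41.5327 − 1.89 = 39.6427, limited to 2 d.p. → 4 s.f.; 53.76 − 9.6021 = 44.1579, limited to 2 d.p. → 4 s.f.
Carrying full precision, 39.6427 × 44.1579 = 1750.53838233; keep min(4, 4) = 4 s.f.
Rounded to 4 significant figures: 1751 mm².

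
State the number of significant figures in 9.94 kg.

9.94: every digit is nonzero and significant.

3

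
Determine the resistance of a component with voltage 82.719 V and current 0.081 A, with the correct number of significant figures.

1.0 × 10^3 Ω

resistance = 82.719 V ÷ 0.081 A = 1021.22222222… Ω.
82.719 has 5 significant figures; 0.081 has 2.
Division/multiplication keeps the fewest: 2 significant figures.
Rounded: 1.0 × 10^3 Ω.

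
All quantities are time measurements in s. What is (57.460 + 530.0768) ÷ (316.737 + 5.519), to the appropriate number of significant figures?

1.82320

57.460 + 530.0768 = 587.5368, limited to 3 d.p. → 6 s.f.; 316.737 + 5.519 = 322.256, limited to 3 d.p. → 6 s.f.
Carrying full precision, 587.5368 ÷ 322.256 = 1.82319894742…; keep min(6, 6) = 6 s.f.
Rounded to 6 significant figures: 1.82320.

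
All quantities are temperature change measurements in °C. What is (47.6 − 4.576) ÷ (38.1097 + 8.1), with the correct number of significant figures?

47.6 − 4.576 = 43.024, limited to 1 d.p. → 3 s.f.; 38.1097 + 8.1 = 46.2097, limited to 1 d.p. → 3 s.f.
Carrying full precision, 43.024 ÷ 46.2097 = 0.931059928976…; keep min(3, 3) = 3 s.f.
Rounded to 3 significant figures: 0.931.

0.931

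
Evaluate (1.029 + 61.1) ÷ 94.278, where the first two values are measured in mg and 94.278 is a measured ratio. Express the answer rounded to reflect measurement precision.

1.029 mg + 61.1 mg = 62.129 mg; the sum is limited to 1 decimal place (3 s.f.).
Carrying full precision, 62.129 ÷ 94.278 = 0.6589978574… mg; 94.278 has 5 s.f., so the result keeps min(3, 5) = 3 s.f.
Rounded to 3 significant figures: 0.659 mg.

0.659 mg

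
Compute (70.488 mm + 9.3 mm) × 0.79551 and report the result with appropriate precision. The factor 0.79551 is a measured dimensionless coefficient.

70.488 mm + 9.3 mm = 79.788 mm; the sum is limited to 1 decimal place (3 s.f.).
Carrying full precision, 79.788 × 0.79551 = 63.47215188 mm; 0.79551 has 5 s.f., so the result keeps min(3, 5) = 3 s.f.
Rounded to 3 significant figures: 63.5 mm.

63.5 mm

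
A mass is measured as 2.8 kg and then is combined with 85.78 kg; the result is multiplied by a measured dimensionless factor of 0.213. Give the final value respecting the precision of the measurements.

18.9 kg

2.8 kg + 85.78 kg = 88.58 kg; the sum is limited to 1 decimal place (3 s.f.).
Carrying full precision, 88.58 × 0.213 = 18.86754 kg; 0.213 has 3 s.f., so the result keeps min(3, 3) = 3 s.f.
Rounded to 3 significant figures: 18.9 kg.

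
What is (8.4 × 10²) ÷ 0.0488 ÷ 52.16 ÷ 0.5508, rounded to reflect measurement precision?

6.0 × 10²

(8.4 × 10²) ÷ 0.0488 ÷ 52.16 ÷ 0.5508 = 599.139495999…
Multiplication/division keeps the fewest significant figures: 8.4 × 10² → 2 s.f., 0.0488 → 3 s.f., 52.16 → 4 s.f., 0.5508 → 4 s.f.; limit is 2.
Rounded to 2 significant figures: 6.0 × 10².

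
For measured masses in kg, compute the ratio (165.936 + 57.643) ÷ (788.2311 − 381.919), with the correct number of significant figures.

165.936 + 57.643 = 223.579, limited to 3 d.p. → 6 s.f.; 788.2311 − 381.919 = 406.3121, limited to 3 d.p. → 6 s.f.
Carrying full precision, 223.579 ÷ 406.3121 = 0.550264193461…; keep min(6, 6) = 6 s.f.
Rounded to 6 significant figures: 5.50264 × 10⁻¹.

5.50264 × 10⁻¹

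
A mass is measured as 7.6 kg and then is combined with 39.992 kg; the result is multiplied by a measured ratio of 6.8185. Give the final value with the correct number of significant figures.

7.6 kg + 39.992 kg = 47.592 kg; the sum is limited to 1 decimal place (3 s.f.).
Carrying full precision, 47.592 × 6.8185 = 324.506052 kg; 6.8185 has 5 s.f., so the result keeps min(3, 5) = 3 s.f.
Rounded to 3 significant figures: 325 kg.

325 kg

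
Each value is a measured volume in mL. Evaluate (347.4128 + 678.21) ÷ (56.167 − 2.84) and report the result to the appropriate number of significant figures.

347.4128 + 678.21 = 1025.6228, limited to 2 d.p. → 6 s.f.; 56.167 − 2.84 = 53.327, limited to 2 d.p. → 4 s.f.
Carrying full precision, 1025.6228 ÷ 53.327 = 19.2327113845…; keep min(6, 4) = 4 s.f.
Rounded to 4 significant figures: 19.23.

19.23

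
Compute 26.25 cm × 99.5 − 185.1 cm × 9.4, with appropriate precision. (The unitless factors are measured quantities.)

9 × 10^2 cm

26.25 × 99.5 = 2611.875 → 2.61 × 10^3 cm (3 s.f., last digit at the 10^1 place).
185.1 × 9.4 = 1739.94 → 1.7 × 10^3 cm (2 s.f., last digit at the 10^2 place).
Difference: 871.935 cm; keep the coarser place, 10^2.
Result: 9 × 10^2 cm.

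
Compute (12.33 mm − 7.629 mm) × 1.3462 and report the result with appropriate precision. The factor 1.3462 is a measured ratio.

12.33 mm − 7.629 mm = 4.701 mm; the difference is limited to 2 decimal places (3 s.f.).
Carrying full precision, 4.701 × 1.3462 = 6.3284862 mm; 1.3462 has 5 s.f., so the result keeps min(3, 5) = 3 s.f.
Rounded to 3 significant figures: 6.33 mm.

6.33 mm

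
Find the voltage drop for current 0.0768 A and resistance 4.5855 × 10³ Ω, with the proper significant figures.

voltage drop = 0.0768 A × 4.5855 × 10³ Ω = 352.1664 V.
0.0768 has 3 significant figures; 4.5855 × 10³ has 5.
Division/multiplication keeps the fewest: 3 significant figures.
Rounded: 352 V.

352 V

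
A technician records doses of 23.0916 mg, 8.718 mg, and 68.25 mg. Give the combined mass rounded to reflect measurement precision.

100.06 mg

23.0916 mg + 8.718 mg + 68.25 mg = 100.0596 mg.
Addition/subtraction keeps the fewest decimal places: 23.0916 → 4 decimal places, 8.718 → 3 decimal places, 68.25 → 2 decimal places; limit is 2.
Rounded to 2 decimal places: 100.06 mg.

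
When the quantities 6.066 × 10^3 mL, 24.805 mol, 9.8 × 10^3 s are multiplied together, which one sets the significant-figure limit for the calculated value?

6.066 × 10^3 mL → 4 s.f.; 24.805 mol → 5 s.f.; 9.8 × 10^3 s → 2 s.f.
The fewest is 2 significant figures, from 9.8 × 10^3 s.

9.8 × 10^3 s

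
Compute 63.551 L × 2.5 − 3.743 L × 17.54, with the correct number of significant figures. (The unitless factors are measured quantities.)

9 × 10^1 L

63.551 × 2.5 = 158.8775 → 1.6 × 10^2 L (2 s.f., last digit at the 10^1 place).
3.743 × 17.54 = 65.65222 → 65.65 L (4 s.f., last digit at the 10^-2 place).
Difference: 93.22528 L; keep the coarser place, 10^1.
Result: 9 × 10^1 L.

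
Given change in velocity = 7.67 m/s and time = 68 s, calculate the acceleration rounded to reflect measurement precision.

acceleration = 7.67 m/s ÷ 68 s = 0.112794117647… m/s².
7.67 has 3 significant figures; 68 has 2.
Division/multiplication keeps the fewest: 2 significant figures.
Rounded: 0.11 m/s².

0.11 m/s²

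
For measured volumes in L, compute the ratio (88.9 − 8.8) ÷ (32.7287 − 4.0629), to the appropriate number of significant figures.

2.79

88.9 − 8.8 = 80.1, limited to 1 d.p. → 3 s.f.; 32.7287 − 4.0629 = 28.6658, limited to 4 d.p. → 6 s.f.
Carrying full precision, 80.1 ÷ 28.6658 = 2.79427052446…; keep min(3, 6) = 3 s.f.
Rounded to 3 significant figures: 2.79.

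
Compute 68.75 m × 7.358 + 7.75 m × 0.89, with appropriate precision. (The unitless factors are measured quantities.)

68.75 × 7.358 = 505.8625 → 505.9 m (4 s.f., last digit at the 10^-1 place).
7.75 × 0.89 = 6.8975 → 6.9 m (2 s.f., last digit at the 10^-1 place).
Sum: 512.76 m; keep the coarser place, 10^-1.
Result: 512.8 m.

512.8 m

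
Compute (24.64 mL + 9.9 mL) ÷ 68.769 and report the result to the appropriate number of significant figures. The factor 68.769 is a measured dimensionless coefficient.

24.64 mL + 9.9 mL = 34.54 mL; the sum is limited to 1 decimal place (3 s.f.).
Carrying full precision, 34.54 ÷ 68.769 = 0.50226119327… mL; 68.769 has 5 s.f., so the result keeps min(3, 5) = 3 s.f.
Rounded to 3 significant figures: 0.502 mL.

0.502 mL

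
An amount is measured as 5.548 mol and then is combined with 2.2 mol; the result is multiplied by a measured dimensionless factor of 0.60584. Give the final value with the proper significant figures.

5.548 mol + 2.2 mol = 7.748 mol; the sum is limited to 1 decimal place (2 s.f.).
Carrying full precision, 7.748 × 0.60584 = 4.69404832 mol; 0.60584 has 5 s.f., so the result keeps min(2, 5) = 2 s.f.
Rounded to 2 significant figures: 4.7 mol.

4.7 mol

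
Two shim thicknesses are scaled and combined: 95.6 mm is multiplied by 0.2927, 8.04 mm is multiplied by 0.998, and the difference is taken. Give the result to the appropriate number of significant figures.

20.0 mm

95.6 × 0.2927 = 27.98212 → 28.0 mm (3 s.f., last digit at the 10^-1 place).
8.04 × 0.998 = 8.02392 → 8.02 mm (3 s.f., last digit at the 10^-2 place).
Difference: 19.9582 mm; keep the coarser place, 10^-1.
Result: 20.0 mm.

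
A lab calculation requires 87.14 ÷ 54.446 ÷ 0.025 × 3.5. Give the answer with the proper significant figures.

87.14 ÷ 54.446 ÷ 0.025 × 3.5 = 224.067883775…
Multiplication/division keeps the fewest significant figures: 87.14 → 4 s.f., 54.446 → 5 s.f., 0.025 → 2 s.f., 3.5 → 2 s.f.; limit is 2.
Rounded to 2 significant figures: 2.2 × 10^2.

2.2 × 10^2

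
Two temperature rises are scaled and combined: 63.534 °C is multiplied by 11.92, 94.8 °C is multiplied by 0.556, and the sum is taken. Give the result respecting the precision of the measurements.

63.534 × 11.92 = 757.32528 → 757.3 °C (4 s.f., last digit at the 10^-1 place).
94.8 × 0.556 = 52.7088 → 52.7 °C (3 s.f., last digit at the 10^-1 place).
Sum: 810.03408 °C; keep the coarser place, 10^-1.
Result: 810.0 °C.

810.0 °C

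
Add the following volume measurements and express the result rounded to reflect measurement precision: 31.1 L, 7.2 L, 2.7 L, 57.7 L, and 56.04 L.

154.7 L

31.1 L + 7.2 L + 2.7 L + 57.7 L + 56.04 L = 154.74 L.
Addition/subtraction keeps the fewest decimal places: 31.1 → 1 decimal place, 7.2 → 1 decimal place, 2.7 → 1 decimal place, 57.7 → 1 decimal place, 56.04 → 2 decimal places; limit is 1.
Rounded to 1 decimal place: 154.7 L.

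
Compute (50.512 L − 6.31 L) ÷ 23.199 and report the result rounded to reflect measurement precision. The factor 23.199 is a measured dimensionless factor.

1.905 L

50.512 L − 6.31 L = 44.202 L; the difference is limited to 2 decimal places (4 s.f.).
Carrying full precision, 44.202 ÷ 23.199 = 1.90534074745… L; 23.199 has 5 s.f., so the result keeps min(4, 5) = 4 s.f.
Rounded to 4 significant figures: 1.905 L.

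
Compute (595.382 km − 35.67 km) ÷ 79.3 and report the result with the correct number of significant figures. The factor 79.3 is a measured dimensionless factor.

7.06 km

595.382 km − 35.67 km = 559.712 km; the difference is limited to 2 decimal places (5 s.f.).
Carrying full precision, 559.712 ÷ 79.3 = 7.05815889029… km; 79.3 has 3 s.f., so the result keeps min(5, 3) = 3 s.f.
Rounded to 3 significant figures: 7.06 km.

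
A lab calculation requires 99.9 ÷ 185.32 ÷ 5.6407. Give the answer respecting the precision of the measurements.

0.0956

99.9 ÷ 185.32 ÷ 5.6407 = 0.0955674931865…
Multiplication/division keeps the fewest significant figures: 99.9 → 3 s.f., 185.32 → 5 s.f., 5.6407 → 5 s.f.; limit is 3.
Rounded to 3 significant figures: 0.0956.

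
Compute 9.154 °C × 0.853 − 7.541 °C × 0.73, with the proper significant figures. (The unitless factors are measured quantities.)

9.154 × 0.853 = 7.808362 → 7.81 °C (3 s.f., last digit at the 10^-2 place).
7.541 × 0.73 = 5.50493 → 5.5 °C (2 s.f., last digit at the 10^-1 place).
Difference: 2.303432 °C; keep the coarser place, 10^-1.
Result: 2.3 °C.

2.3 °C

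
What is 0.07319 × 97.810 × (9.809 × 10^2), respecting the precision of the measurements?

7022

0.07319 × 97.810 × (9.809 × 10^2) = 7021.98246451
Multiplication/division keeps the fewest significant figures: 0.07319 → 4 s.f., 97.810 → 5 s.f., 9.809 × 10^2 → 4 s.f.; limit is 4.
Rounded to 4 significant figures: 7022.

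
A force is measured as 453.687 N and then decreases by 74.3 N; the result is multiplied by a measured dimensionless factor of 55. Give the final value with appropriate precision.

2.1 × 10⁴ N

453.687 N − 74.3 N = 379.387 N; the difference is limited to 1 decimal place (4 s.f.).
Carrying full precision, 379.387 × 55 = 20866.285 N; 55 has 2 s.f., so the result keeps min(4, 2) = 2 s.f.
Rounded to 2 significant figures: 2.1 × 10⁴ N.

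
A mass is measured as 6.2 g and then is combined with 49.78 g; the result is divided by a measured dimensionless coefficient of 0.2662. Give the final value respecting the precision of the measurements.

2.10 × 10² g

6.2 g + 49.78 g = 55.98 g; the sum is limited to 1 decimal place (3 s.f.).
Carrying full precision, 55.98 ÷ 0.2662 = 210.293012772… g; 0.2662 has 4 s.f., so the result keeps min(3, 4) = 3 s.f.
Rounded to 3 significant figures: 2.10 × 10² g.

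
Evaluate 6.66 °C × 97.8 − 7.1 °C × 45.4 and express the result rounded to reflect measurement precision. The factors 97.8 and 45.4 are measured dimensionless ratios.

3.3 × 10^2 °C

6.66 × 97.8 = 651.348 → 651 °C (3 s.f., last digit at the 10^0 place).
7.1 × 45.4 = 322.34 → 3.2 × 10^2 °C (2 s.f., last digit at the 10^1 place).
Difference: 329.008 °C; keep the coarser place, 10^1.
Result: 3.3 × 10^2 °C.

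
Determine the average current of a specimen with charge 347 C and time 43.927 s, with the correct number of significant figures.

average current = 347 C ÷ 43.927 s = 7.89946957452… A.
347 has 3 significant figures; 43.927 has 5.
Division/multiplication keeps the fewest: 3 significant figures.
Rounded: 7.90 A.

7.90 A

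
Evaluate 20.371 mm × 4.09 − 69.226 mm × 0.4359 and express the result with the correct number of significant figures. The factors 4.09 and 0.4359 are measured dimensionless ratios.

20.371 × 4.09 = 83.31739 → 83.3 mm (3 s.f., last digit at the 10^-1 place).
69.226 × 0.4359 = 30.1756134 → 30.18 mm (4 s.f., last digit at the 10^-2 place).
Difference: 53.1417766 mm; keep the coarser place, 10^-1.
Result: 53.1 mm.

53.1 mm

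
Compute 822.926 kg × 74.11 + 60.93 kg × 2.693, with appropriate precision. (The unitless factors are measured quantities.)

822.926 × 74.11 = 60987.04586 → 6.099 × 10^4 kg (4 s.f., last digit at the 10^1 place).
60.93 × 2.693 = 164.08449 → 164.1 kg (4 s.f., last digit at the 10^-1 place).
Sum: 61151.13035 kg; keep the coarser place, 10^1.
Result: 6.115 × 10^4 kg.

6.115 × 10^4 kg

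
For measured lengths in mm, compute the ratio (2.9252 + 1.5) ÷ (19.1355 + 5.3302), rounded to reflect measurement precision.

2.9252 + 1.5 = 4.4252, limited to 1 d.p. → 2 s.f.; 19.1355 + 5.3302 = 24.4657, limited to 4 d.p. → 6 s.f.
Carrying full precision, 4.4252 ÷ 24.4657 = 0.180873631247…; keep min(2, 6) = 2 s.f.
Rounded to 2 significant figures: 1.8 × 10^-1.

1.8 × 10^-1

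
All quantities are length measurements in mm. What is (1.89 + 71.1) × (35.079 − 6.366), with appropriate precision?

1.89 + 71.1 = 72.99, limited to 1 d.p. → 3 s.f.; 35.079 − 6.366 = 28.713, limited to 3 d.p. → 5 s.f.
Carrying full precision, 72.99 × 28.713 = 2095.76187; keep min(3, 5) = 3 s.f.
Rounded to 3 significant figures: 2.10 × 10^3 mm².

2.10 × 10^3 mm²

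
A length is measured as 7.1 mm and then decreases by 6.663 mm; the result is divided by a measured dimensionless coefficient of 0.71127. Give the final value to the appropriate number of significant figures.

0.6 mm

7.1 mm − 6.663 mm = 0.437 mm; the difference is limited to 1 decimal place (1 s.f.).
Carrying full precision, 0.437 ÷ 0.71127 = 0.614393971347… mm; 0.71127 has 5 s.f., so the result keeps min(1, 5) = 1 s.f.
Rounded to 1 significant figure: 0.6 mm.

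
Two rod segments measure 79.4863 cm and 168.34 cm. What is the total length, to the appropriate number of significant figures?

79.4863 cm + 168.34 cm = 247.8263 cm.
Addition/subtraction keeps the fewest decimal places: 79.4863 → 4 decimal places, 168.34 → 2 decimal places; limit is 2.
Rounded to 2 decimal places: 247.83 cm.

247.83 cm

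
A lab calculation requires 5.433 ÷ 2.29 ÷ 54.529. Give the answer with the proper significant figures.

5.433 ÷ 2.29 ÷ 54.529 = 0.0435087583299…
Multiplication/division keeps the fewest significant figures: 5.433 → 4 s.f., 2.29 → 3 s.f., 54.529 → 5 s.f.; limit is 3.
Rounded to 3 significant figures: 0.0435.

0.0435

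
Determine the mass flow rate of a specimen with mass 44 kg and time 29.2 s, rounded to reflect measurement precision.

mass flow rate = 44 kg ÷ 29.2 s = 1.50684931507… kg/s.
44 has 2 significant figures; 29.2 has 3.
Division/multiplication keeps the fewest: 2 significant figures.
Rounded: 1.5 kg/s.

1.5 kg/s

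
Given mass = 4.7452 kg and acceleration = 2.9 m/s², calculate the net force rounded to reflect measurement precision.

14 N

net force = 4.7452 kg × 2.9 m/s² = 13.76108 N.
4.7452 has 5 significant figures; 2.9 has 2.
Division/multiplication keeps the fewest: 2 significant figures.
Rounded: 14 N.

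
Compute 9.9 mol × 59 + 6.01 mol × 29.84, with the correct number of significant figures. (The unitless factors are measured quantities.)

9.9 × 59 = 584.1 → 5.8 × 10² mol (2 s.f., last digit at the 10^1 place).
6.01 × 29.84 = 179.3384 → 179 mol (3 s.f., last digit at the 10^0 place).
Sum: 763.4384 mol; keep the coarser place, 10^1.
Result: 7.6 × 10² mol.

7.6 × 10² mol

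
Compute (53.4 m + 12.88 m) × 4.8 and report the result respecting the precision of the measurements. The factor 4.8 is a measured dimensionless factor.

3.2 × 10^2 m

53.4 m + 12.88 m = 66.28 m; the sum is limited to 1 decimal place (3 s.f.).
Carrying full precision, 66.28 × 4.8 = 318.144 m; 4.8 has 2 s.f., so the result keeps min(3, 2) = 2 s.f.
Rounded to 2 significant figures: 3.2 × 10^2 m.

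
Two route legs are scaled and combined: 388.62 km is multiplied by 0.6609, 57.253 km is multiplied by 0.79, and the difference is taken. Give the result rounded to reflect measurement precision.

388.62 × 0.6609 = 256.838958 → 256.8 km (4 s.f., last digit at the 10^-1 place).
57.253 × 0.79 = 45.22987 → 45 km (2 s.f., last digit at the 10^0 place).
Difference: 211.609088 km; keep the coarser place, 10^0.
Result: 2.12 × 10^2 km.

2.12 × 10^2 km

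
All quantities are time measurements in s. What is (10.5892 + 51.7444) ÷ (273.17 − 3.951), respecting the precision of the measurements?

10.5892 + 51.7444 = 62.3336, limited to 4 d.p. → 6 s.f.; 273.17 − 3.951 = 269.219, limited to 2 d.p. → 5 s.f.
Carrying full precision, 62.3336 ÷ 269.219 = 0.231534921384…; keep min(6, 5) = 5 s.f.
Rounded to 5 significant figures: 0.23153.

0.23153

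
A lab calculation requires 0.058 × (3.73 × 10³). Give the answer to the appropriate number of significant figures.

2.2 × 10²

0.058 × (3.73 × 10³) = 216.34
Multiplication/division keeps the fewest significant figures: 0.058 → 2 s.f., 3.73 × 10³ → 3 s.f.; limit is 2.
Rounded to 2 significant figures: 2.2 × 10².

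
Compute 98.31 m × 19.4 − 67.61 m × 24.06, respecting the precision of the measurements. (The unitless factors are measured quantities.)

98.31 × 19.4 = 1907.214 → 1.91 × 10^3 m (3 s.f., last digit at the 10^1 place).
67.61 × 24.06 = 1626.6966 → 1.627 × 10^3 m (4 s.f., last digit at the 10^0 place).
Difference: 280.5174 m; keep the coarser place, 10^1.
Result: 2.8 × 10^2 m.

2.8 × 10^2 m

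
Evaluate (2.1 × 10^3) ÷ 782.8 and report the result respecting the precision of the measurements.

2.7

(2.1 × 10^3) ÷ 782.8 = 2.68267756771…
Multiplication/division keeps the fewest significant figures: 2.1 × 10^3 → 2 s.f., 782.8 → 4 s.f.; limit is 2.
Rounded to 2 significant figures: 2.7.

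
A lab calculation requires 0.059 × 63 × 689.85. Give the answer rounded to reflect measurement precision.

2.6 × 10³

0.059 × 63 × 689.85 = 2564.17245
Multiplication/division keeps the fewest significant figures: 0.059 → 2 s.f., 63 → 2 s.f., 689.85 → 5 s.f.; limit is 2.
Rounded to 2 significant figures: 2.6 × 10³.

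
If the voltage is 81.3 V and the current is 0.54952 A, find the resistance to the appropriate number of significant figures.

148 Ω

resistance = 81.3 V ÷ 0.54952 A = 147.947299461… Ω.
81.3 has 3 significant figures; 0.54952 has 5.
Division/multiplication keeps the fewest: 3 significant figures.
Rounded: 148 Ω.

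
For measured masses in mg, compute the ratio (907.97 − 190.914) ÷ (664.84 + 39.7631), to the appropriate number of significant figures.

1.0177

907.97 − 190.914 = 717.056, limited to 2 d.p. → 5 s.f.; 664.84 + 39.7631 = 704.6031, limited to 2 d.p. → 5 s.f.
Carrying full precision, 717.056 ÷ 704.6031 = 1.01767363783…; keep min(5, 5) = 5 s.f.
Rounded to 5 significant figures: 1.0177.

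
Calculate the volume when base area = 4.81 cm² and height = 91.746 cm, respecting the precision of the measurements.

441 cm³

volume = 4.81 cm² × 91.746 cm = 441.29826 cm³.
4.81 has 3 significant figures; 91.746 has 5.
Division/multiplication keeps the fewest: 3 significant figures.
Rounded: 441 cm³.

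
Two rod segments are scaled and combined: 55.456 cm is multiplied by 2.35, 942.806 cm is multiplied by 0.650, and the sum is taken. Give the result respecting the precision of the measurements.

7.43 × 10² cm

55.456 × 2.35 = 130.3216 → 1.30 × 10² cm (3 s.f., last digit at the 10^0 place).
942.806 × 0.650 = 612.8239 → 613 cm (3 s.f., last digit at the 10^0 place).
Sum: 743.1455 cm; keep the coarser place, 10^0.
Result: 7.43 × 10² cm.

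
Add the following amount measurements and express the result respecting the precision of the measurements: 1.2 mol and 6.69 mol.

7.9 mol

1.2 mol + 6.69 mol = 7.89 mol.
Addition/subtraction keeps the fewest decimal places: 1.2 → 1 decimal place, 6.69 → 2 decimal places; limit is 1.
Rounded to 1 decimal place: 7.9 mol.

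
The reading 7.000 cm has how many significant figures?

7.000: trailing zeros after a decimal point are significant.

4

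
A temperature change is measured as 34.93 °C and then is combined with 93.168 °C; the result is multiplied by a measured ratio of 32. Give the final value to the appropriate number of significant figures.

4.1 × 10³ °C

34.93 °C + 93.168 °C = 128.098 °C; the sum is limited to 2 decimal places (5 s.f.).
Carrying full precision, 128.098 × 32 = 4099.136 °C; 32 has 2 s.f., so the result keeps min(5, 2) = 2 s.f.
Rounded to 2 significant figures: 4.1 × 10³ °C.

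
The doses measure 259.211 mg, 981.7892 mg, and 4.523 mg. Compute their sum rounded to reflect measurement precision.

259.211 mg + 981.7892 mg + 4.523 mg = 1245.5232 mg.
Addition/subtraction keeps the fewest decimal places: 259.211 → 3 decimal places, 981.7892 → 4 decimal places, 4.523 → 3 decimal places; limit is 3.
Rounded to 3 decimal places: 1245.523 mg.

1245.523 mg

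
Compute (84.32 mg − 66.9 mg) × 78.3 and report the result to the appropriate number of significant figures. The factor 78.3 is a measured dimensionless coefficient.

1.36 × 10^3 mg

84.32 mg − 66.9 mg = 17.42 mg; the difference is limited to 1 decimal place (3 s.f.).
Carrying full precision, 17.42 × 78.3 = 1363.986 mg; 78.3 has 3 s.f., so the result keeps min(3, 3) = 3 s.f.
Rounded to 3 significant figures: 1.36 × 10^3 mg.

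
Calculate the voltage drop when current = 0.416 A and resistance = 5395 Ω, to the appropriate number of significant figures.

voltage drop = 0.416 A × 5395 Ω = 2244.32 V.
0.416 has 3 significant figures; 5395 has 4.
Division/multiplication keeps the fewest: 3 significant figures.
Rounded: 2.24 × 10³ V.

2.24 × 10³ V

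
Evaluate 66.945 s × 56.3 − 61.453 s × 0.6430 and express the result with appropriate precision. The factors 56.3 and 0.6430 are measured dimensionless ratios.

3.73 × 10³ s

66.945 × 56.3 = 3769.0035 → 3.77 × 10³ s (3 s.f., last digit at the 10^1 place).
61.453 × 0.6430 = 39.514279 → 39.51 s (4 s.f., last digit at the 10^-2 place).
Difference: 3729.489221 s; keep the coarser place, 10^1.
Result: 3.73 × 10³ s.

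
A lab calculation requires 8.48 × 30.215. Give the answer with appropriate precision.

8.48 × 30.215 = 256.2232
Multiplication/division keeps the fewest significant figures: 8.48 → 3 s.f., 30.215 → 5 s.f.; limit is 3.
Rounded to 3 significant figures: 256.

256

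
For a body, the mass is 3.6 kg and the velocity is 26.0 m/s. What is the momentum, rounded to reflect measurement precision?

94 kg·m/s

momentum = 3.6 kg × 26.0 m/s = 93.6 kg·m/s.
3.6 has 2 significant figures; 26.0 has 3.
Division/multiplication keeps the fewest: 2 significant figures.
Rounded: 94 kg·m/s.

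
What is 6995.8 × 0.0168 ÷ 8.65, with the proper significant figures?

13.6

6995.8 × 0.0168 ÷ 8.65 = 13.5872184971…
Multiplication/division keeps the fewest significant figures: 6995.8 → 5 s.f., 0.0168 → 3 s.f., 8.65 → 3 s.f.; limit is 3.
Rounded to 3 significant figures: 13.6.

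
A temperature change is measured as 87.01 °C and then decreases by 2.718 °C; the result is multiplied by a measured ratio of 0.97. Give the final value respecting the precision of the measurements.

82 °C

87.01 °C − 2.718 °C = 84.292 °C; the difference is limited to 2 decimal places (4 s.f.).
Carrying full precision, 84.292 × 0.97 = 81.76324 °C; 0.97 has 2 s.f., so the result keeps min(4, 2) = 2 s.f.
Rounded to 2 significant figures: 82 °C.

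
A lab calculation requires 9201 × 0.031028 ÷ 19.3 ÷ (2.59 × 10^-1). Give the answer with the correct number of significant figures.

57.1

9201 × 0.031028 ÷ 19.3 ÷ (2.59 × 10^-1) = 57.1125748695…
Multiplication/division keeps the fewest significant figures: 9201 → 4 s.f., 0.031028 → 5 s.f., 19.3 → 3 s.f., 2.59 × 10^-1 → 3 s.f.; limit is 3.
Rounded to 3 significant figures: 57.1.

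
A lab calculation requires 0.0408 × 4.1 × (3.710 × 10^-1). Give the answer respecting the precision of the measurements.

0.0408 × 4.1 × (3.710 × 10^-1) = 0.06206088
Multiplication/division keeps the fewest significant figures: 0.0408 → 3 s.f., 4.1 → 2 s.f., 3.710 × 10^-1 → 4 s.f.; limit is 2.
Rounded to 2 significant figures: 0.062.

0.062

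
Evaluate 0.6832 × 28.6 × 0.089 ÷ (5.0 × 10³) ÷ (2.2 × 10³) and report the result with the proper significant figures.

1.6 × 10⁻⁷

0.6832 × 28.6 × 0.089 ÷ (5.0 × 10³) ÷ (2.2 × 10³) = 1.5809248 × 10^-7
Multiplication/division keeps the fewest significant figures: 0.6832 → 4 s.f., 28.6 → 3 s.f., 0.089 → 2 s.f., 5.0 × 10³ → 2 s.f., 2.2 × 10³ → 2 s.f.; limit is 2.
Rounded to 2 significant figures: 1.6 × 10⁻⁷.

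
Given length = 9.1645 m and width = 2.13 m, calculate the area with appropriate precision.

19.5 m²

area = 9.1645 m × 2.13 m = 19.520385 m².
9.1645 has 5 significant figures; 2.13 has 3.
Division/multiplication keeps the fewest: 3 significant figures.
Rounded: 19.5 m².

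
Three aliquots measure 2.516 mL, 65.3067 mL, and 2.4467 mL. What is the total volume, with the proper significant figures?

70.269 mL

2.516 mL + 65.3067 mL + 2.4467 mL = 70.2694 mL.
Addition/subtraction keeps the fewest decimal places: 2.516 → 3 decimal places, 65.3067 → 4 decimal places, 2.4467 → 4 decimal places; limit is 3.
Rounded to 3 decimal places: 70.269 mL.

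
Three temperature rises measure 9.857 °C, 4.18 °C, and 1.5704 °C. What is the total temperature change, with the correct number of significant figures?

9.857 °C + 4.18 °C + 1.5704 °C = 15.6074 °C.
Addition/subtraction keeps the fewest decimal places: 9.857 → 3 decimal places, 4.18 → 2 decimal places, 1.5704 → 4 decimal places; limit is 2.
Rounded to 2 decimal places: 15.61 °C.

15.61 °C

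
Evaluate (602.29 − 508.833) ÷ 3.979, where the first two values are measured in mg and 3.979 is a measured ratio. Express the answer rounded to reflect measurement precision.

602.29 mg − 508.833 mg = 93.457 mg; the difference is limited to 2 decimal places (4 s.f.).
Carrying full precision, 93.457 ÷ 3.979 = 23.4875596884… mg; 3.979 has 4 s.f., so the result keeps min(4, 4) = 4 s.f.
Rounded to 4 significant figures: 23.49 mg.

23.49 mg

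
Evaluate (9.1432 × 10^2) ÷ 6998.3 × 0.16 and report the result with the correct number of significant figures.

2.1 × 10^-2

(9.1432 × 10^2) ÷ 6998.3 × 0.16 = 0.020903819499…
Multiplication/division keeps the fewest significant figures: 9.1432 × 10^2 → 5 s.f., 6998.3 → 5 s.f., 0.16 → 2 s.f.; limit is 2.
Rounded to 2 significant figures: 2.1 × 10^-2.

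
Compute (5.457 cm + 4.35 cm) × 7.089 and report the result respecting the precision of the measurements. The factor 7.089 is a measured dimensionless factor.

69.5 cm

5.457 cm + 4.35 cm = 9.807 cm; the sum is limited to 2 decimal places (3 s.f.).
Carrying full precision, 9.807 × 7.089 = 69.521823 cm; 7.089 has 4 s.f., so the result keeps min(3, 4) = 3 s.f.
Rounded to 3 significant figures: 69.5 cm.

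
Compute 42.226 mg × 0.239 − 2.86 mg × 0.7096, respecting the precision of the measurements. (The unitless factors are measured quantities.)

8.1 mg

42.226 × 0.239 = 10.092014 → 10.1 mg (3 s.f., last digit at the 10^-1 place).
2.86 × 0.7096 = 2.029456 → 2.03 mg (3 s.f., last digit at the 10^-2 place).
Difference: 8.062558 mg; keep the coarser place, 10^-1.
Result: 8.1 mg.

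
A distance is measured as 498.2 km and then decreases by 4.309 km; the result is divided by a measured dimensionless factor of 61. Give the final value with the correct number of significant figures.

498.2 km − 4.309 km = 493.891 km; the difference is limited to 1 decimal place (4 s.f.).
Carrying full precision, 493.891 ÷ 61 = 8.09657377049… km; 61 has 2 s.f., so the result keeps min(4, 2) = 2 s.f.
Rounded to 2 significant figures: 8.1 km.

8.1 km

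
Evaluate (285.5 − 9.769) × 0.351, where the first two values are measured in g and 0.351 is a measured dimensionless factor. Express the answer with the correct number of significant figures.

96.8 g

285.5 g − 9.769 g = 275.731 g; the difference is limited to 1 decimal place (4 s.f.).
Carrying full precision, 275.731 × 0.351 = 96.781581 g; 0.351 has 3 s.f., so the result keeps min(4, 3) = 3 s.f.
Rounded to 3 significant figures: 96.8 g.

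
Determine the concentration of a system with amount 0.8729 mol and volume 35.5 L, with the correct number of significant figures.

2.46 × 10⁻² mol/L

concentration = 0.8729 mol ÷ 35.5 L = 0.0245887323944… mol/L.
0.8729 has 4 significant figures; 35.5 has 3.
Division/multiplication keeps the fewest: 3 significant figures.
Rounded: 2.46 × 10⁻² mol/L.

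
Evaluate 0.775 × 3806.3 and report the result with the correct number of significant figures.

2.95 × 10³

0.775 × 3806.3 = 2949.8825
Multiplication/division keeps the fewest significant figures: 0.775 → 3 s.f., 3806.3 → 5 s.f.; limit is 3.
Rounded to 3 significant figures: 2.95 × 10³.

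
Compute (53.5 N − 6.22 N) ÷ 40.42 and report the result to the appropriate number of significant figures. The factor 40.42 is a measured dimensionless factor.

1.17 N

53.5 N − 6.22 N = 47.28 N; the difference is limited to 1 decimal place (3 s.f.).
Carrying full precision, 47.28 ÷ 40.42 = 1.16971796141… N; 40.42 has 4 s.f., so the result keeps min(3, 4) = 3 s.f.
Rounded to 3 significant figures: 1.17 N.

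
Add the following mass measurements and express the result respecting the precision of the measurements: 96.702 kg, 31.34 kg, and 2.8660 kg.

130.91 kg

96.702 kg + 31.34 kg + 2.8660 kg = 130.9080 kg.
Addition/subtraction keeps the fewest decimal places: 96.702 → 3 decimal places, 31.34 → 2 decimal places, 2.8660 → 4 decimal places; limit is 2.
Rounded to 2 decimal places: 130.91 kg.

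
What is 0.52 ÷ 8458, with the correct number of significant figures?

0.52 ÷ 8458 = 0.0000614802553795…
Multiplication/division keeps the fewest significant figures: 0.52 → 2 s.f., 8458 → 4 s.f.; limit is 2.
Rounded to 2 significant figures: 6.1 × 10^-5.

6.1 × 10^-5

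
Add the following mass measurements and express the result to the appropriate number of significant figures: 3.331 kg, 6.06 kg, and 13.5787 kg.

22.97 kg

3.331 kg + 6.06 kg + 13.5787 kg = 22.9697 kg.
Addition/subtraction keeps the fewest decimal places: 3.331 → 3 decimal places, 6.06 → 2 decimal places, 13.5787 → 4 decimal places; limit is 2.
Rounded to 2 decimal places: 22.97 kg.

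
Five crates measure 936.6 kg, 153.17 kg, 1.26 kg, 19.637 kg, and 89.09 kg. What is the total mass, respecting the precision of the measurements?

1199.8 kg

936.6 kg + 153.17 kg + 1.26 kg + 19.637 kg + 89.09 kg = 1199.757 kg.
Addition/subtraction keeps the fewest decimal places: 936.6 → 1 decimal place, 153.17 → 2 decimal places, 1.26 → 2 decimal places, 19.637 → 3 decimal places, 89.09 → 2 decimal places; limit is 1.
Rounded to 1 decimal place: 1199.8 kg.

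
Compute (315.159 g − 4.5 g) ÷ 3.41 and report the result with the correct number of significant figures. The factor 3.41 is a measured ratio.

91.1 g

315.159 g − 4.5 g = 310.659 g; the difference is limited to 1 decimal place (4 s.f.).
Carrying full precision, 310.659 ÷ 3.41 = 91.1023460411… g; 3.41 has 3 s.f., so the result keeps min(4, 3) = 3 s.f.
Rounded to 3 significant figures: 91.1 g.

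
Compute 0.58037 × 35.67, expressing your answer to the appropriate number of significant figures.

0.58037 × 35.67 = 20.7017979
Multiplication/division keeps the fewest significant figures: 0.58037 → 5 s.f., 35.67 → 4 s.f.; limit is 4.
Rounded to 4 significant figures: 20.70.

20.70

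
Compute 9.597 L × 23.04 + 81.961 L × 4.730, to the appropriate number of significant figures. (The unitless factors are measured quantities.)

9.597 × 23.04 = 221.11488 → 221.1 L (4 s.f., last digit at the 10^-1 place).
81.961 × 4.730 = 387.67553 → 387.7 L (4 s.f., last digit at the 10^-1 place).
Sum: 608.79041 L; keep the coarser place, 10^-1.
Result: 608.8 L.

608.8 L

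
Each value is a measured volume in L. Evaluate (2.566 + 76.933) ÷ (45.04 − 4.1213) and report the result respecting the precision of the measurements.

2.566 + 76.933 = 79.499, limited to 3 d.p. → 5 s.f.; 45.04 − 4.1213 = 40.9187, limited to 2 d.p. → 4 s.f.
Carrying full precision, 79.499 ÷ 40.9187 = 1.94285253442…; keep min(5, 4) = 4 s.f.
Rounded to 4 significant figures: 1.943.

1.943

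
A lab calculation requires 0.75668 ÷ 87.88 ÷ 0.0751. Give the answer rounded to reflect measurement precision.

0.115

0.75668 ÷ 87.88 ÷ 0.0751 = 0.114652167615…
Multiplication/division keeps the fewest significant figures: 0.75668 → 5 s.f., 87.88 → 4 s.f., 0.0751 → 3 s.f.; limit is 3.
Rounded to 3 significant figures: 0.115.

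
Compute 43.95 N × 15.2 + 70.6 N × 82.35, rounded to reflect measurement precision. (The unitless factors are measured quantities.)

43.95 × 15.2 = 668.04 → 668 N (3 s.f., last digit at the 10^0 place).
70.6 × 82.35 = 5813.91 → 5.81 × 10³ N (3 s.f., last digit at the 10^1 place).
Sum: 6481.95 N; keep the coarser place, 10^1.
Result: 6.48 × 10³ N.

6.48 × 10³ N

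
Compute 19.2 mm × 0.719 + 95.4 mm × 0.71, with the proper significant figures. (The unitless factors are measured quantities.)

82 mm

19.2 × 0.719 = 13.8048 → 13.8 mm (3 s.f., last digit at the 10^-1 place).
95.4 × 0.71 = 67.734 → 68 mm (2 s.f., last digit at the 10^0 place).
Sum: 81.5388 mm; keep the coarser place, 10^0.
Result: 82 mm.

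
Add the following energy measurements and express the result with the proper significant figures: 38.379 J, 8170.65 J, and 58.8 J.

8267.8 J

38.379 J + 8170.65 J + 58.8 J = 8267.829 J.
Addition/subtraction keeps the fewest decimal places: 38.379 → 3 decimal places, 8170.65 → 2 decimal places, 58.8 → 1 decimal place; limit is 1.
Rounded to 1 decimal place: 8267.8 J.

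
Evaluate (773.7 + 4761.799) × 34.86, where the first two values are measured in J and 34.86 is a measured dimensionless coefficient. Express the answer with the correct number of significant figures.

1.930 × 10⁵ J

773.7 J + 4761.799 J = 5535.499 J; the sum is limited to 1 decimal place (5 s.f.).
Carrying full precision, 5535.499 × 34.86 = 192967.49514 J; 34.86 has 4 s.f., so the result keeps min(5, 4) = 4 s.f.
Rounded to 4 significant figures: 1.930 × 10⁵ J.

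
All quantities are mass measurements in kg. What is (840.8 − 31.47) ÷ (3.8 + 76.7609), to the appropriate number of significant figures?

10.0

840.8 − 31.47 = 809.33, limited to 1 d.p. → 4 s.f.; 3.8 + 76.7609 = 80.5609, limited to 1 d.p. → 3 s.f.
Carrying full precision, 809.33 ÷ 80.5609 = 10.0461886598…; keep min(4, 3) = 3 s.f.
Rounded to 3 significant figures: 10.0.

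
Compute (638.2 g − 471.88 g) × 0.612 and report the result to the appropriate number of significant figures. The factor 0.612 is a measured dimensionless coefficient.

638.2 g − 471.88 g = 166.32 g; the difference is limited to 1 decimal place (4 s.f.).
Carrying full precision, 166.32 × 0.612 = 101.78784 g; 0.612 has 3 s.f., so the result keeps min(4, 3) = 3 s.f.
Rounded to 3 significant figures: 102 g.

102 g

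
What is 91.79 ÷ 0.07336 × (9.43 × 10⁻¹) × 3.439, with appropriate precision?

4.06 × 10³

91.79 ÷ 0.07336 × (9.43 × 10⁻¹) × 3.439 = 4057.69982047…
Multiplication/division keeps the fewest significant figures: 91.79 → 4 s.f., 0.07336 → 4 s.f., 9.43 × 10⁻¹ → 3 s.f., 3.439 → 4 s.f.; limit is 3.
Rounded to 3 significant figures: 4.06 × 10³.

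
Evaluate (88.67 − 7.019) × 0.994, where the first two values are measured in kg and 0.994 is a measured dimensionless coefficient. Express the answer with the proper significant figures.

81.2 kg

88.67 kg − 7.019 kg = 81.651 kg; the difference is limited to 2 decimal places (4 s.f.).
Carrying full precision, 81.651 × 0.994 = 81.161094 kg; 0.994 has 3 s.f., so the result keeps min(4, 3) = 3 s.f.
Rounded to 3 significant figures: 81.2 kg.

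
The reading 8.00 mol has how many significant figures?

8.00: trailing zeros after a decimal point are significant.

3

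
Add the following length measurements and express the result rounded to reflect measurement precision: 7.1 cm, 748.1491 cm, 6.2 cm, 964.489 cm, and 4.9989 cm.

7.1 cm + 748.1491 cm + 6.2 cm + 964.489 cm + 4.9989 cm = 1730.9370 cm.
Addition/subtraction keeps the fewest decimal places: 7.1 → 1 decimal place, 748.1491 → 4 decimal places, 6.2 → 1 decimal place, 964.489 → 3 decimal places, 4.9989 → 4 decimal places; limit is 1.
Rounded to 1 decimal place: 1730.9 cm.

1730.9 cm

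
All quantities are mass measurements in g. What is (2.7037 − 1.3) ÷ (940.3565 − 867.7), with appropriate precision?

2.7037 − 1.3 = 1.4037, limited to 1 d.p. → 2 s.f.; 940.3565 − 867.7 = 72.6565, limited to 1 d.p. → 3 s.f.
Carrying full precision, 1.4037 ÷ 72.6565 = 0.0193196754592…; keep min(2, 3) = 2 s.f.
Rounded to 2 significant figures: 1.9 × 10⁻².

1.9 × 10⁻²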